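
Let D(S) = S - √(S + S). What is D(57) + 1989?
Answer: 2046 - √114 ≈ 2035.3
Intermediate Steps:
D(S) = S - √2*√S (D(S) = S - √(2*S) = S - √2*√S)
D(57) + 1989 = (57 - √2*√57) + 1989 = (57 - √114) + 1989 = 2046 - √114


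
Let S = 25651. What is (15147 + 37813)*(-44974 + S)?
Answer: -1023346080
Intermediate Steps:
(15147 + 37813)*(-44974 + S) = (15147 + 37813)*(-44974 + 25651) = 52960*(-19323) = -1023346080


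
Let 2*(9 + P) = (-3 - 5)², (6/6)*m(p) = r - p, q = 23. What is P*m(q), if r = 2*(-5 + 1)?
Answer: -713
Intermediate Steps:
r = -8 (r = 2*(-4) = -8)
m(p) = -8 - p
P = 23 (P = -9 + (-3 - 5)²/2 = -9 + (½)*(-8)² = -9 + (½)*64 = -9 + 32 = 23)
P*m(q) = 23*(-8 - 1*23) = 23*(-8 - 23) = 23*(-31) = -713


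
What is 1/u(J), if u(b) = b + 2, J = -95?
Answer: -1/93 ≈ -0.010753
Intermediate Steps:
u(b) = 2 + b
1/u(J) = 1/(2 - 95) = 1/(-93) = -1/93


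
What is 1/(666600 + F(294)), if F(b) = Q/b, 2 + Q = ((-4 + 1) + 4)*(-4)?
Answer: 49/32663399 ≈ 1.5001e-6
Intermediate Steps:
Q = -6 (Q = -2 + ((-4 + 1) + 4)*(-4) = -2 + (-3 + 4)*(-4) = -2 + 1*(-4) = -2 - 4 = -6)
F(b) = -6/b
1/(666600 + F(294)) = 1/(666600 - 6/294) = 1/(666600 - 6*1/294) = 1/(666600 - 1/49) = 1/(32663399/49) = 49/32663399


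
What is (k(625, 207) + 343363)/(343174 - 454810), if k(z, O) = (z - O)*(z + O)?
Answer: -691139/111636 ≈ -6.1910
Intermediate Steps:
k(z, O) = (O + z)*(z - O) (k(z, O) = (z - O)*(O + z) = (O + z)*(z - O))
(k(625, 207) + 343363)/(343174 - 454810) = ((625² - 1*207²) + 343363)/(343174 - 454810) = ((390625 - 1*42849) + 343363)/(-111636) = ((390625 - 42849) + 343363)*(-1/111636) = (347776 + 343363)*(-1/111636) = 691139*(-1/111636) = -691139/111636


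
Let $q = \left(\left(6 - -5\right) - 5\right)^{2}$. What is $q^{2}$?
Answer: $1296$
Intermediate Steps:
$q = 36$ ($q = \left(\left(6 + 5\right) - 5\right)^{2} = \left(11 - 5\right)^{2} = 6^{2} = 36$)
$q^{2} = 36^{2} = 1296$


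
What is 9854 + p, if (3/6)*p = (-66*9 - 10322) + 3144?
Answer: -5690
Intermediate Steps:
p = -15544 (p = 2*((-66*9 - 10322) + 3144) = 2*((-594 - 10322) + 3144) = 2*(-10916 + 3144) = 2*(-7772) = -15544)
9854 + p = 9854 - 15544 = -5690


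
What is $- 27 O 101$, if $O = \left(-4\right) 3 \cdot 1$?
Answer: $32724$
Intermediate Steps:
$O = -12$ ($O = \left(-12\right) 1 = -12$)
$- 27 O 101 = \left(-27\right) \left(-12\right) 101 = 324 \cdot 101 = 32724$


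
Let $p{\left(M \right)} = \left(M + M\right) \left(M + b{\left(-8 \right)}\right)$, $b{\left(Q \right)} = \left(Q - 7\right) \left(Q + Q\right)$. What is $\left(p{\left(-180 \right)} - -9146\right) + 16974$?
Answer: $4520$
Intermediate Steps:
$b{\left(Q \right)} = 2 Q \left(-7 + Q\right)$ ($b{\left(Q \right)} = \left(-7 + Q\right) 2 Q = 2 Q \left(-7 + Q\right)$)
$p{\left(M \right)} = 2 M \left(240 + M\right)$ ($p{\left(M \right)} = \left(M + M\right) \left(M + 2 \left(-8\right) \left(-7 - 8\right)\right) = 2 M \left(M + 2 \left(-8\right) \left(-15\right)\right) = 2 M \left(M + 240\right) = 2 M \left(240 + M\right)$)
$\left(p{\left(-180 \right)} - -9146\right) + 16974 = \left(2 \left(-180\right) \left(240 - 180\right) - -9146\right) + 16974 = \left(2 \left(-180\right) 60 + \left(-3089 + 12235\right)\right) + 16974 = \left(-21600 + 9146\right) + 16974 = -12454 + 16974 = 4520$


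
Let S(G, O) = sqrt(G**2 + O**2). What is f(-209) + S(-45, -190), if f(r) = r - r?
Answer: 25*sqrt(61) ≈ 195.26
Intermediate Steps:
f(r) = 0
f(-209) + S(-45, -190) = 0 + sqrt((-45)**2 + (-190)**2) = 0 + sqrt(2025 + 36100) = 0 + sqrt(38125) = 0 + 25*sqrt(61) = 25*sqrt(61)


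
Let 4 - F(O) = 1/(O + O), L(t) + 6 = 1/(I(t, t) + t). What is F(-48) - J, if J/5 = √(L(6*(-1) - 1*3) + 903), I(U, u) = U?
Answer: 385/96 - 5*√32290/6 ≈ -145.73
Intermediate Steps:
L(t) = -6 + 1/(2*t) (L(t) = -6 + 1/(t + t) = -6 + 1/(2*t))
F(O) = 4 - 1/(2*O) (F(O) = 4 - 1/(O + O) = 4 - 1/(2*O))
J = 5*√32290/6 (J = 5*√((-6 + 1/(2*(6*(-1) - 1*3))) + 903) = 5*√((-6 + 1/(2*(-6 - 3))) + 903) = 5*√((-6 + (½)/(-9)) + 903) = 5*√((-6 + (½)*(-⅑)) + 903) = 5*√((-6 - 1/18) + 903) = 5*√(-109/18 + 903) = 5*√(16145/18) = 5*(√32290/6) = 5*√32290/6 ≈ 149.75)
F(-48) - J = (4 - ½/(-48)) - 5*√32290/6 = (4 - ½*(-1/48)) - 5*√32290/6 = (4 + 1/96) - 5*√32290/6 = 385/96 - 5*√32290/6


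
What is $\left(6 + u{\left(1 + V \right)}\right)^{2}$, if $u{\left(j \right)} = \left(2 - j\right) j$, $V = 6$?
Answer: $841$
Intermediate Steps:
$u{\left(j \right)} = j \left(2 - j\right)$
$\left(6 + u{\left(1 + V \right)}\right)^{2} = \left(6 + \left(1 + 6\right) \left(2 - \left(1 + 6\right)\right)\right)^{2} = \left(6 + 7 \left(2 - 7\right)\right)^{2} = \left(6 + 7 \left(-5\right)\right)^{2} = \left(6 - 35\right)^{2} = \left(-29\right)^{2} = 841$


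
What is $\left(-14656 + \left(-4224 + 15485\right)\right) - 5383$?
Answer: $-8778$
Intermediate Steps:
$\left(-14656 + \left(-4224 + 15485\right)\right) - 5383 = \left(-14656 + 11261\right) - 5383 = -3395 - 5383 = -8778$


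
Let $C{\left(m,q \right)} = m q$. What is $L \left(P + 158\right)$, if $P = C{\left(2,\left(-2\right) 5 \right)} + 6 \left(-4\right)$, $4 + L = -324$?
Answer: $-37392$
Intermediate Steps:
$L = -328$ ($L = -4 - 324 = -328$)
$P = -44$ ($P = 2 \left(\left(-2\right) 5\right) + 6 \left(-4\right) = 2 \left(-10\right) - 24 = -20 - 24 = -44$)
$L \left(P + 158\right) = - 328 \left(-44 + 158\right) = \left(-328\right) 114 = -37392$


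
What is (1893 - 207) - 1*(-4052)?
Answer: 5738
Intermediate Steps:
(1893 - 207) - 1*(-4052) = 1686 + 4052 = 5738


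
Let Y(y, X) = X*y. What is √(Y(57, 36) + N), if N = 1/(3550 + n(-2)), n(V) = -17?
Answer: √25613250161/3533 ≈ 45.299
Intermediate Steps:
N = 1/3533 (N = 1/(3550 - 17) = 1/3533 ≈ 0.00028305)
√(Y(57, 36) + N) = √(36*57 + 1/3533) = √(2052 + 1/3533) = √(7249717/3533) = √25613250161/3533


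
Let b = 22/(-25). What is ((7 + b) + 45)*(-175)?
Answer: -8946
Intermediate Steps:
b = -22/25 (b = 22*(-1/25) = -22/25 ≈ -0.88000)
((7 + b) + 45)*(-175) = ((7 - 22/25) + 45)*(-175) = (153/25 + 45)*(-175) = (1278/25)*(-175) = -8946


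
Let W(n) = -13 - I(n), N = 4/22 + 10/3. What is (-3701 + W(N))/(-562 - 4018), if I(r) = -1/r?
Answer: 430791/531280 ≈ 0.81085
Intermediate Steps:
N = 116/33 (N = 4*(1/22) + 10*(⅓) = 2/11 + 10/3 = 116/33 ≈ 3.5152)
W(n) = -13 + 1/n (W(n) = -13 - (-1)/n = -13 + 1/n)
(-3701 + W(N))/(-562 - 4018) = (-3701 + (-13 + 1/(116/33)))/(-562 - 4018) = (-3701 + (-13 + 33/116))/(-4580) = (-3701 - 1475/116)*(-1/4580) = -430791/116*(-1/4580) = 430791/531280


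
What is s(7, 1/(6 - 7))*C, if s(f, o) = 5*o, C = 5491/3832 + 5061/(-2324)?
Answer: 1184405/318056 ≈ 3.7239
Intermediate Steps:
C = -236881/318056 (C = 5491*(1/3832) + 5061*(-1/2324) = 5491/3832 - 723/332 = -236881/318056 ≈ -0.74478)
s(7, 1/(6 - 7))*C = (5/(6 - 7))*(-236881/318056) = (5/(-1))*(-236881/318056) = (5*(-1))*(-236881/318056) = -5*(-236881/318056) = 1184405/318056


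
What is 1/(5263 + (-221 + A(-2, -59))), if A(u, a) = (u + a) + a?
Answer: 1/4922 ≈ 0.00020317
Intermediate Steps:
A(u, a) = u + 2*a (A(u, a) = (a + u) + a = u + 2*a)
1/(5263 + (-221 + A(-2, -59))) = 1/(5263 + (-221 + (-2 + 2*(-59)))) = 1/(5263 + (-221 + (-2 - 118))) = 1/(5263 + (-221 - 120)) = 1/(5263 - 341) = 1/4922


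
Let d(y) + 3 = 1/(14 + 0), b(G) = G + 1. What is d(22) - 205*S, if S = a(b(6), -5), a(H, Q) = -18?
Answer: 51619/14 ≈ 3687.1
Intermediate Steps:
b(G) = 1 + G
S = -18
d(y) = -41/14 (d(y) = -3 + 1/(14 + 0) = -3 + 1/14 = -41/14)
d(22) - 205*S = -41/14 - 205*(-18) = -41/14 + 3690 = 51619/14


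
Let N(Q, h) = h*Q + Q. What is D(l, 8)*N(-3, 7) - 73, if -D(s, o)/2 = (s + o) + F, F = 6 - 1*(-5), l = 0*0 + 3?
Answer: 983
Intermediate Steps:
l = 3 (l = 0 + 3 = 3)
F = 11 (F = 6 + 5 = 11)
N(Q, h) = Q + Q*h (N(Q, h) = Q*h + Q = Q + Q*h)
D(s, o) = -22 - 2*o - 2*s (D(s, o) = -2*((s + o) + 11) = -2*((o + s) + 11) = -2*(11 + o + s) = -22 - 2*o - 2*s)
D(l, 8)*N(-3, 7) - 73 = (-22 - 2*8 - 2*3)*(-3*(1 + 7)) - 73 = (-22 - 16 - 6)*(-3*8) - 73 = -44*(-24) - 73 = 1056 - 73 = 983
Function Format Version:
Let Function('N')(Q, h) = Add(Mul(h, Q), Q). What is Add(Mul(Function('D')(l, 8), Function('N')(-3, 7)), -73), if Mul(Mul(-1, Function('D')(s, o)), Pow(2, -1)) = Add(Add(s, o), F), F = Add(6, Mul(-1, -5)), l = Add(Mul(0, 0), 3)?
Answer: 983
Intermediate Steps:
l = 3 (l = Add(0, 3) = 3)
F = 11 (F = Add(6, 5) = 11)
Function('N')(Q, h) = Add(Q, Mul(Q, h)) (Function('N')(Q, h) = Add(Mul(Q, h), Q) = Add(Q, Mul(Q, h)))
Function('D')(s, o) = Add(-22, Mul(-2, o), Mul(-2, s)) (Function('D')(s, o) = Mul(-2, Add(Add(s, o), 11)) = Mul(-2, Add(Add(o, s), 11)) = Mul(-2, Add(11, o, s)) = Add(-22, Mul(-2, o), Mul(-2, s)))
Add(Mul(Function('D')(l, 8), Function('N')(-3, 7)), -73) = Add(Mul(Add(-22, Mul(-2, 8), Mul(-2, 3)), Mul(-3, Add(1, 7))), -73) = Add(Mul(Add(-22, -16, -6), Mul(-3, 8)), -73) = Add(Mul(-44, -24), -73) = Add(1056, -73) = 983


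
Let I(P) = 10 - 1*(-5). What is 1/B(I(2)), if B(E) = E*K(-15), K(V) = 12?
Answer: 1/180 ≈ 0.0055556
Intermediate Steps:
I(P) = 15 (I(P) = 10 + 5 = 15)
B(E) = 12*E (B(E) = E*12 = 12*E)
1/B(I(2)) = 1/(12*15) = 1/180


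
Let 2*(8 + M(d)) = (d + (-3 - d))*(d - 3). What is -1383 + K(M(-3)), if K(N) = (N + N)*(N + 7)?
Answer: -1367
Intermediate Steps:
M(d) = -7/2 - 3*d/2 (M(d) = -8 + ((d + (-3 - d))*(d - 3))/2 = -8 + (-3*(-3 + d))/2 = -8 + (9 - 3*d)/2 = -8 + (9/2 - 3*d/2) = -7/2 - 3*d/2)
K(N) = 2*N*(7 + N) (K(N) = (2*N)*(7 + N) = 2*N*(7 + N))
-1383 + K(M(-3)) = -1383 + 2*(-7/2 - 3/2*(-3))*(7 + (-7/2 - 3/2*(-3))) = -1383 + 2*(-7/2 + 9/2)*(7 + (-7/2 + 9/2)) = -1383 + 2*1*(7 + 1) = -1383 + 2*1*8 = -1383 + 16 = -1367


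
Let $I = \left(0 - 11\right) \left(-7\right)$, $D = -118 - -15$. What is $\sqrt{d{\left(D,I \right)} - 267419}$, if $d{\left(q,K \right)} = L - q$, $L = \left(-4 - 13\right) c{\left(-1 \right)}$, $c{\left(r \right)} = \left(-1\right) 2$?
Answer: $3 i \sqrt{29698} \approx 516.99 i$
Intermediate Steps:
$c{\left(r \right)} = -2$
$D = -103$ ($D = -118 + 15 = -103$)
$I = 77$ ($I = \left(-11\right) \left(-7\right) = 77$)
$L = 34$ ($L = \left(-4 - 13\right) \left(-2\right) = \left(-17\right) \left(-2\right) = 34$)
$d{\left(q,K \right)} = 34 - q$
$\sqrt{d{\left(D,I \right)} - 267419} = \sqrt{\left(34 - -103\right) - 267419} = \sqrt{\left(34 + 103\right) - 267419} = \sqrt{137 - 267419} = \sqrt{-267282} = 3 i \sqrt{29698}$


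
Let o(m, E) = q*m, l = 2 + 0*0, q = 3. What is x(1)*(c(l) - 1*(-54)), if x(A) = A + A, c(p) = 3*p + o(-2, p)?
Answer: 108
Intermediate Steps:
l = 2 (l = 2 + 0 = 2)
o(m, E) = 3*m
c(p) = -6 + 3*p (c(p) = 3*p + 3*(-2) = 3*p - 6 = -6 + 3*p)
x(A) = 2*A
x(1)*(c(l) - 1*(-54)) = (2*1)*((-6 + 3*2) - 1*(-54)) = 2*((-6 + 6) + 54) = 2*(0 + 54) = 2*54 = 108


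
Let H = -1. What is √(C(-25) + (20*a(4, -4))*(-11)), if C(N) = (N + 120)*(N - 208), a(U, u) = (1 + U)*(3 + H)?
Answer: I*√24335 ≈ 156.0*I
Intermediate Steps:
a(U, u) = 2 + 2*U (a(U, u) = (1 + U)*(3 - 1) = (1 + U)*2 = 2 + 2*U)
C(N) = (-208 + N)*(120 + N) (C(N) = (120 + N)*(-208 + N) = (-208 + N)*(120 + N))
√(C(-25) + (20*a(4, -4))*(-11)) = √((-24960 + (-25)² - 88*(-25)) + (20*(2 + 2*4))*(-11)) = √((-24960 + 625 + 2200) + (20*(2 + 8))*(-11)) = √(-22135 + (20*10)*(-11)) = √(-22135 + 200*(-11)) = √(-22135 - 2200) = √(-24335) = I*√24335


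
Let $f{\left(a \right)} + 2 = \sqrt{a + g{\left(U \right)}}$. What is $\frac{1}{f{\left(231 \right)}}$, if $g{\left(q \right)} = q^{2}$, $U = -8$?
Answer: $\frac{2}{291} + \frac{\sqrt{295}}{291} \approx 0.065895$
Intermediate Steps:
$f{\left(a \right)} = -2 + \sqrt{64 + a}$ ($f{\left(a \right)} = -2 + \sqrt{a + \left(-8\right)^{2}} = -2 + \sqrt{a + 64} = -2 + \sqrt{64 + a}$)
$\frac{1}{f{\left(231 \right)}} = \frac{1}{-2 + \sqrt{64 + 231}} = \frac{1}{-2 + \sqrt{295}}$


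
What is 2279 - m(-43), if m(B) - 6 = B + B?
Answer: 2359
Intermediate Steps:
m(B) = 6 + 2*B (m(B) = 6 + (B + B) = 6 + 2*B)
2279 - m(-43) = 2279 - (6 + 2*(-43)) = 2279 - (6 - 86) = 2279 - 1*(-80) = 2279 + 80 = 2359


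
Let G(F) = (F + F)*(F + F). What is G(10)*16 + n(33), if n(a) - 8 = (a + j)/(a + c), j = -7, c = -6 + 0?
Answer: 173042/27 ≈ 6409.0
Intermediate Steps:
c = -6
G(F) = 4*F**2 (G(F) = (2*F)*(2*F) = 4*F**2)
n(a) = 8 + (-7 + a)/(-6 + a) (n(a) = 8 + (a - 7)/(a - 6) = 8 + (-7 + a)/(-6 + a))
G(10)*16 + n(33) = (4*10**2)*16 + (-55 + 9*33)/(-6 + 33) = (4*100)*16 + (-55 + 297)/27 = 400*16 + (1/27)*242 = 6400 + 242/27 = 173042/27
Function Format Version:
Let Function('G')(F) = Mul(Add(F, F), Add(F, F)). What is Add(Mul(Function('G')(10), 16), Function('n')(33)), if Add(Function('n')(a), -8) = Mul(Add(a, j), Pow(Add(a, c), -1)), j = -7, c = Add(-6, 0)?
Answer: Rational(173042, 27) ≈ 6409.0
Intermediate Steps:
c = -6
Function('G')(F) = Mul(4, Pow(F, 2)) (Function('G')(F) = Mul(Mul(2, F), Mul(2, F)) = Mul(4, Pow(F, 2)))
Function('n')(a) = Add(8, Mul(Pow(Add(-6, a), -1), Add(-7, a))) (Function('n')(a) = Add(8, Mul(Add(a, -7), Pow(Add(a, -6), -1))) = Add(8, Mul(Add(-7, a), Pow(Add(-6, a), -1))) = Add(8, Mul(Pow(Add(-6, a), -1), Add(-7, a))))
Add(Mul(Function('G')(10), 16), Function('n')(33)) = Add(Mul(Mul(4, Pow(10, 2)), 16), Mul(Pow(Add(-6, 33), -1), Add(-55, Mul(9, 33)))) = Add(Mul(Mul(4, 100), 16), Mul(Pow(27, -1), Add(-55, 297))) = Add(Mul(400, 16), Mul(Rational(1, 27), 242)) = Add(6400, Rational(242, 27)) = Rational(173042, 27)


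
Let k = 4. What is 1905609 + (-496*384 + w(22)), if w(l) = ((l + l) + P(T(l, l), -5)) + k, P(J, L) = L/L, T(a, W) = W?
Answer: 1715194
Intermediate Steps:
P(J, L) = 1
w(l) = 5 + 2*l (w(l) = ((l + l) + 1) + 4 = (2*l + 1) + 4 = (1 + 2*l) + 4 = 5 + 2*l)
1905609 + (-496*384 + w(22)) = 1905609 + (-496*384 + (5 + 2*22)) = 1905609 + (-190464 + (5 + 44)) = 1905609 + (-190464 + 49) = 1905609 - 190415 = 1715194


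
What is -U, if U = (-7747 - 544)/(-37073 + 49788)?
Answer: 8291/12715 ≈ 0.65206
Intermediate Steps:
U = -8291/12715 ≈ -0.65206
-U = -1*(-8291/12715) = 8291/12715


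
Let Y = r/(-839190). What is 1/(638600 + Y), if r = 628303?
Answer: 839190/535906105697 ≈ 1.5659e-6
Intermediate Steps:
Y = -628303/839190 (Y = 628303/(-839190) = 628303*(-1/839190) = -628303/839190 ≈ -0.74870)
1/(638600 + Y) = 1/(638600 - 628303/839190) = 1/(535906105697/839190) = 839190/535906105697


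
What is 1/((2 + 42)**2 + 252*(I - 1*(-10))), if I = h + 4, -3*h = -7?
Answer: 1/6052 ≈ 0.00016523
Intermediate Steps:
h = 7/3 (h = -1/3*(-7) = 7/3 ≈ 2.3333)
I = 19/3 (I = 7/3 + 4 = 19/3 ≈ 6.3333)
1/((2 + 42)**2 + 252*(I - 1*(-10))) = 1/((2 + 42)**2 + 252*(19/3 - 1*(-10))) = 1/(44**2 + 252*(19/3 + 10)) = 1/(1936 + 252*(49/3)) = 1/(1936 + 4116) = 1/6052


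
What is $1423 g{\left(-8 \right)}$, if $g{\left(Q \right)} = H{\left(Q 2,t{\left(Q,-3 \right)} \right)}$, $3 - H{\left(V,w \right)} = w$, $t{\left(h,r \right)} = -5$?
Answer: $11384$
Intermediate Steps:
$H{\left(V,w \right)} = 3 - w$
$g{\left(Q \right)} = 8$ ($g{\left(Q \right)} = 3 - -5 = 3 + 5 = 8$)
$1423 g{\left(-8 \right)} = 1423 \cdot 8 = 11384$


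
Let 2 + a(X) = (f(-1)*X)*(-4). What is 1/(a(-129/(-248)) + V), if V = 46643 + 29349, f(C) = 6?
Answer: 31/2355303 ≈ 1.3162e-5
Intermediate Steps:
a(X) = -2 - 24*X (a(X) = -2 + (6*X)*(-4) = -2 - 24*X)
V = 75992
1/(a(-129/(-248)) + V) = 1/((-2 - (-3096)/(-248)) + 75992) = 1/((-2 - (-3096)*(-1)/248) + 75992) = 1/((-2 - 24*129/248) + 75992) = 1/((-2 - 387/31) + 75992) = 1/(-449/31 + 75992) = 1/(2355303/31) = 31/2355303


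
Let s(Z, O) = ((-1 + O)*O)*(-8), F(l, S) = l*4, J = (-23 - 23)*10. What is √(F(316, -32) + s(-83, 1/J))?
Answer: √66864678/230 ≈ 35.553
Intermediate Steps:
J = -460 (J = -46*10 = -460)
F(l, S) = 4*l
s(Z, O) = -8*O*(-1 + O) (s(Z, O) = (O*(-1 + O))*(-8) = -8*O*(-1 + O))
√(F(316, -32) + s(-83, 1/J)) = √(4*316 + 8*(1 - 1/(-460))/(-460)) = √(1264 + 8*(-1/460)*(1 - 1*(-1/460))) = √(1264 + 8*(-1/460)*(1 + 1/460)) = √(1264 + 8*(-1/460)*(461/460)) = √(1264 - 461/26450) = √(33432339/26450) = √66864678/230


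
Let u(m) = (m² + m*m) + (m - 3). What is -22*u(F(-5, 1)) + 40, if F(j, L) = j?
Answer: -884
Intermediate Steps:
u(m) = -3 + m + 2*m² (u(m) = (m² + m²) + (-3 + m) = 2*m² + (-3 + m) = -3 + m + 2*m²)
-22*u(F(-5, 1)) + 40 = -22*(-3 - 5 + 2*(-5)²) + 40 = -22*(-3 - 5 + 2*25) + 40 = -22*(-3 - 5 + 50) + 40 = -22*42 + 40 = -924 + 40 = -884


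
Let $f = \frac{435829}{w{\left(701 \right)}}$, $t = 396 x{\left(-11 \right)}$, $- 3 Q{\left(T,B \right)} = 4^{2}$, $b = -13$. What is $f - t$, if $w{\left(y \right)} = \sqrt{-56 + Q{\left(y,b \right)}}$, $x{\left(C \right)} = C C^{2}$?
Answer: $527076 - \frac{435829 i \sqrt{138}}{92} \approx 5.2708 \cdot 10^{5} - 55650.0 i$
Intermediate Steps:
$Q{\left(T,B \right)} = - \frac{16}{3}$ ($Q{\left(T,B \right)} = - \frac{4^{2}}{3} = \left(- \frac{1}{3}\right) 16 = - \frac{16}{3}$)
$x{\left(C \right)} = C^{3}$
$w{\left(y \right)} = \frac{2 i \sqrt{138}}{3}$ ($w{\left(y \right)} = \sqrt{-56 - \frac{16}{3}} = \sqrt{- \frac{184}{3}} = \frac{2 i \sqrt{138}}{3}$)
$t = -527076$ ($t = 396 \left(-11\right)^{3} = 396 \left(-1331\right) = -527076$)
$f = - \frac{435829 i \sqrt{138}}{92}$ ($f = \frac{435829}{\frac{2}{3} i \sqrt{138}} = 435829 \left(- \frac{i \sqrt{138}}{92}\right) = - \frac{435829 i \sqrt{138}}{92} \approx - 55650.0 i$)
$f - t = - \frac{435829 i \sqrt{138}}{92} - -527076 = - \frac{435829 i \sqrt{138}}{92} + 527076 = 527076 - \frac{435829 i \sqrt{138}}{92}$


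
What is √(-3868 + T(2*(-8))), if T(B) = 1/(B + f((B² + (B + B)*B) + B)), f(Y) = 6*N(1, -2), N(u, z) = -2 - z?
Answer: I*√61889/4 ≈ 62.194*I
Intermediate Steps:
f(Y) = 0 (f(Y) = 6*(-2 - 1*(-2)) = 6*(-2 + 2) = 6*0 = 0)
T(B) = 1/B (T(B) = 1/(B + 0) = 1/B)
√(-3868 + T(2*(-8))) = √(-3868 + 1/(2*(-8))) = √(-3868 + 1/(-16)) = √(-3868 - 1/16) = √(-61889/16) = I*√61889/4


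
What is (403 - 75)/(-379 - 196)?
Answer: -328/575 ≈ -0.57043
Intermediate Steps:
(403 - 75)/(-379 - 196) = 328/(-575) = -1/575*328 = -328/575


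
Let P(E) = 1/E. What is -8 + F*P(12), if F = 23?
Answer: -73/12 ≈ -6.0833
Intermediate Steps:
-8 + F*P(12) = -8 + 23/12 = -73/12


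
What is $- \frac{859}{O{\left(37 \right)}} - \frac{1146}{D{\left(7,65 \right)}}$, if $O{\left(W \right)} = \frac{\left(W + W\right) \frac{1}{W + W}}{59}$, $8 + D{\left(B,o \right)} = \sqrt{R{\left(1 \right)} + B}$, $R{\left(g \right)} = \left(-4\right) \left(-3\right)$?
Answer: $- \frac{757159}{15} + \frac{382 \sqrt{19}}{15} \approx -50366.0$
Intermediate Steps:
$R{\left(g \right)} = 12$
$D{\left(B,o \right)} = -8 + \sqrt{12 + B}$
$O{\left(W \right)} = \frac{1}{59}$ ($O{\left(W \right)} = \frac{2 W}{2 W} \frac{1}{59} = 2 W \frac{1}{2 W} \frac{1}{59} = 1 \cdot \frac{1}{59} = \frac{1}{59}$)
$- \frac{859}{O{\left(37 \right)}} - \frac{1146}{D{\left(7,65 \right)}} = - 859 \frac{1}{\frac{1}{59}} - \frac{1146}{-8 + \sqrt{12 + 7}} = \left(-859\right) 59 - \frac{1146}{-8 + \sqrt{19}} = -50681 - \frac{1146}{-8 + \sqrt{19}}$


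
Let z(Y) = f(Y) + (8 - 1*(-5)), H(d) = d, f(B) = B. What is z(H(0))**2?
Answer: 169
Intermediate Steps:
z(Y) = 13 + Y (z(Y) = Y + (8 - 1*(-5)) = Y + (8 + 5) = Y + 13 = 13 + Y)
z(H(0))**2 = (13 + 0)**2 = 13**2 = 169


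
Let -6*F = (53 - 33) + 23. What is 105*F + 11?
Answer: -1483/2 ≈ -741.50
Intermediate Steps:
F = -43/6 (F = -((53 - 33) + 23)/6 = -(20 + 23)/6 = -⅙*43 = -43/6 ≈ -7.1667)
105*F + 11 = 105*(-43/6) + 11 = -1505/2 + 11 = -1483/2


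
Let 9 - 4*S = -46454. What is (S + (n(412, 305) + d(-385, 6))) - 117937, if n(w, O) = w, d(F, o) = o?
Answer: -423613/4 ≈ -1.0590e+5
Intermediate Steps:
S = 46463/4 (S = 9/4 - 1/4*(-46454) = 9/4 + 23227/2 = 46463/4 ≈ 11616.)
(S + (n(412, 305) + d(-385, 6))) - 117937 = (46463/4 + (412 + 6)) - 117937 = (46463/4 + 418) - 117937 = 48135/4 - 117937 = -423613/4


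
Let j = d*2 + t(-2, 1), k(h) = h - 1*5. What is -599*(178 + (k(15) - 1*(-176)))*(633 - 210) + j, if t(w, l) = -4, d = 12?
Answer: -92229208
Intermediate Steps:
k(h) = -5 + h (k(h) = h - 5 = -5 + h)
j = 20 (j = 12*2 - 4 = 24 - 4 = 20)
-599*(178 + (k(15) - 1*(-176)))*(633 - 210) + j = -599*(178 + ((-5 + 15) - 1*(-176)))*(633 - 210) + 20 = -599*(178 + (10 + 176))*423 + 20 = -599*(178 + 186)*423 + 20 = -218036*423 + 20 = -599*153972 + 20 = -92229228 + 20 = -92229208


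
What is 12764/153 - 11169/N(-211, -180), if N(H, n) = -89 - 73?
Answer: 46625/306 ≈ 152.37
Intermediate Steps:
N(H, n) = -162
12764/153 - 11169/N(-211, -180) = 12764/153 - 11169/(-162) = 12764*(1/153) - 11169*(-1/162) = 12764/153 + 1241/18 = 46625/306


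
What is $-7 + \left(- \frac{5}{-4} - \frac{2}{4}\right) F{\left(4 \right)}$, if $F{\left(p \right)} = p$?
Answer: $-4$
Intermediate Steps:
$-7 + \left(- \frac{5}{-4} - \frac{2}{4}\right) F{\left(4 \right)} = -7 + \left(- \frac{5}{-4} - \frac{2}{4}\right) 4 = -7 + \left(\left(-5\right) \left(- \frac{1}{4}\right) - \frac{1}{2}\right) 4 = -7 + \left(\frac{5}{4} - \frac{1}{2}\right) 4 = -7 + \frac{3}{4} \cdot 4 = -7 + 3 = -4$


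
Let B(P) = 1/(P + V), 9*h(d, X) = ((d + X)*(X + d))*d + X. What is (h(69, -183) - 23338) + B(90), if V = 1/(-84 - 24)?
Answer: 2224028251/29157 ≈ 76278.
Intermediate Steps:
V = -1/108 (V = 1/(-108) = -1/108 ≈ -0.0092593)
h(d, X) = X/9 + d*(X + d)²/9 (h(d, X) = (((d + X)*(X + d))*d + X)/9 = (((X + d)*(X + d))*d + X)/9 = ((X + d)²*d + X)/9 = (d*(X + d)² + X)/9 = (X + d*(X + d)²)/9 = X/9 + d*(X + d)²/9)
B(P) = 1/(-1/108 + P) (B(P) = 1/(P - 1/108) = 1/(-1/108 + P))
(h(69, -183) - 23338) + B(90) = (((⅑)*(-183) + (⅑)*69*(-183 + 69)²) - 23338) + 108/(-1 + 108*90) = ((-61/3 + (⅑)*69*(-114)²) - 23338) + 108/(-1 + 9720) = ((-61/3 + (⅑)*69*12996) - 23338) + 108/9719 = ((-61/3 + 99636) - 23338) + 108*(1/9719) = (298847/3 - 23338) + 108/9719 = 228833/3 + 108/9719 = 2224028251/29157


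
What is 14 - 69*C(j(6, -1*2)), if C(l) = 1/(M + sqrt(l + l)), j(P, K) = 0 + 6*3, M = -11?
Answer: 139/5 ≈ 27.800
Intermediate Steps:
j(P, K) = 18 (j(P, K) = 0 + 18 = 18)
C(l) = 1/(-11 + sqrt(2)*sqrt(l)) (C(l) = 1/(-11 + sqrt(l + l)) = 1/(-11 + sqrt(2*l)) = 1/(-11 + sqrt(2)*sqrt(l)))
14 - 69*C(j(6, -1*2)) = 14 - 69/(-11 + sqrt(2)*sqrt(18)) = 14 - 69/(-11 + sqrt(2)*(3*sqrt(2))) = 14 - 69/(-11 + 6) = 14 - 69/(-5) = 14 - 69*(-1/5) = 14 + 69/5 = 139/5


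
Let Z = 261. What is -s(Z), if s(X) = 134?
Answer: -134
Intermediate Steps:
-s(Z) = -1*134 = -134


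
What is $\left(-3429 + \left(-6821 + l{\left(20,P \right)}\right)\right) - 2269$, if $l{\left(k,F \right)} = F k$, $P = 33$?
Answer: $-11859$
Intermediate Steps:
$\left(-3429 + \left(-6821 + l{\left(20,P \right)}\right)\right) - 2269 = \left(-3429 + \left(-6821 + 33 \cdot 20\right)\right) - 2269 = \left(-3429 + \left(-6821 + 660\right)\right) - 2269 = \left(-3429 - 6161\right) - 2269 = -9590 - 2269 = -11859$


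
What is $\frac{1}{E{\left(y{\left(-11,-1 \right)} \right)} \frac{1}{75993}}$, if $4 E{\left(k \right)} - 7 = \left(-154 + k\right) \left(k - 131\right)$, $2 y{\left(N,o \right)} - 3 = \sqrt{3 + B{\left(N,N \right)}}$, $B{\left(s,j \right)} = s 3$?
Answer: $\frac{405296 i}{188 \sqrt{30} + 26331 i} \approx 15.369 + 0.60102 i$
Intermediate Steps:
$B{\left(s,j \right)} = 3 s$
$y{\left(N,o \right)} = \frac{3}{2} + \frac{\sqrt{3 + 3 N}}{2}$
$E{\left(k \right)} = \frac{7}{4} + \frac{\left(-154 + k\right) \left(-131 + k\right)}{4}$ ($E{\left(k \right)} = \frac{7}{4} + \frac{\left(-154 + k\right) \left(k - 131\right)}{4} = \frac{7}{4} + \frac{\left(-154 + k\right) \left(-131 + k\right)}{4}$)
$\frac{1}{E{\left(y{\left(-11,-1 \right)} \right)} \frac{1}{75993}} = \frac{1}{\left(\frac{20181}{4} - \frac{285 \left(\frac{3}{2} + \frac{\sqrt{3 + 3 \left(-11\right)}}{2}\right)}{4} + \frac{\left(\frac{3}{2} + \frac{\sqrt{3 + 3 \left(-11\right)}}{2}\right)^{2}}{4}\right) \frac{1}{75993}} = \frac{1}{\left(\frac{20181}{4} - \frac{285 \left(\frac{3}{2} + \frac{\sqrt{3 - 33}}{2}\right)}{4} + \frac{\left(\frac{3}{2} + \frac{\sqrt{3 - 33}}{2}\right)^{2}}{4}\right) \frac{1}{75993}} = \frac{1}{\left(\frac{20181}{4} - \frac{285 \left(\frac{3}{2} + \frac{\sqrt{-30}}{2}\right)}{4} + \frac{\left(\frac{3}{2} + \frac{\sqrt{-30}}{2}\right)^{2}}{4}\right) \frac{1}{75993}} = \frac{1}{\left(\frac{20181}{4} - \frac{285 \left(\frac{3}{2} + \frac{i \sqrt{30}}{2}\right)}{4} + \frac{\left(\frac{3}{2} + \frac{i \sqrt{30}}{2}\right)^{2}}{4}\right) \frac{1}{75993}} = \frac{1}{\left(\frac{20181}{4} - \left(\frac{855}{8} + \frac{285 i \sqrt{30}}{8}\right) + \frac{\left(\frac{3}{2} + \frac{i \sqrt{30}}{2}\right)^{2}}{4}\right) \frac{1}{75993}} = \frac{1}{\left(\frac{39507}{8} + \frac{\left(\frac{3}{2} + \frac{i \sqrt{30}}{2}\right)^{2}}{4} - \frac{285 i \sqrt{30}}{8}\right) \frac{1}{75993}} = \frac{1}{\frac{13169}{202648} + \frac{\left(\frac{3}{2} + \frac{i \sqrt{30}}{2}\right)^{2}}{303972} - \frac{95 i \sqrt{30}}{202648}}$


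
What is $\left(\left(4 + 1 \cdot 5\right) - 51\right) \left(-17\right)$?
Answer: $714$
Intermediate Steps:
$\left(\left(4 + 1 \cdot 5\right) - 51\right) \left(-17\right) = \left(\left(4 + 5\right) - 51\right) \left(-17\right) = \left(9 - 51\right) \left(-17\right) = \left(-42\right) \left(-17\right) = 714$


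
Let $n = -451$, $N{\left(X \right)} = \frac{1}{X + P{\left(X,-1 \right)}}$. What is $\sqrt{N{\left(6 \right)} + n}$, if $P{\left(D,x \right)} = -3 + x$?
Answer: $\frac{i \sqrt{1802}}{2} \approx 21.225 i$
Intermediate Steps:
$N{\left(X \right)} = \frac{1}{-4 + X}$ ($N{\left(X \right)} = \frac{1}{X - 4} = \frac{1}{-4 + X}$)
$\sqrt{N{\left(6 \right)} + n} = \sqrt{\frac{1}{-4 + 6} - 451} = \sqrt{\frac{1}{2} - 451} = \sqrt{- \frac{901}{2}} = \frac{i \sqrt{1802}}{2}$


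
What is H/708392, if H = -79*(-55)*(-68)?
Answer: -73865/177098 ≈ -0.41709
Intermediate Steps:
H = -295460 (H = 4345*(-68) = -295460)
H/708392 = -295460/708392 = -295460*1/708392 = -73865/177098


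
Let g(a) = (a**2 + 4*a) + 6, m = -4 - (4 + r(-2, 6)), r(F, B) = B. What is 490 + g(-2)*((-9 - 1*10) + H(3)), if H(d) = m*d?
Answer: 368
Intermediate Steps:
m = -14 (m = -4 - (4 + 6) = -4 - 1*10 = -4 - 10 = -14)
g(a) = 6 + a**2 + 4*a
H(d) = -14*d
490 + g(-2)*((-9 - 1*10) + H(3)) = 490 + (6 + (-2)**2 + 4*(-2))*((-9 - 1*10) - 14*3) = 490 + (6 + 4 - 8)*((-9 - 10) - 42) = 490 + 2*(-19 - 42) = 490 + 2*(-61) = 490 - 122 = 368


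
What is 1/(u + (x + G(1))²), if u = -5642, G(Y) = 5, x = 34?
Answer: -1/4121 ≈ -0.00024266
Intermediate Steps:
1/(u + (x + G(1))²) = 1/(-5642 + (34 + 5)²) = 1/(-5642 + 39²) = 1/(-5642 + 1521) = 1/(-4121) = -1/4121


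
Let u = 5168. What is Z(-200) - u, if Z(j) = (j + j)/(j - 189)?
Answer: -2009952/389 ≈ -5167.0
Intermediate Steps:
Z(j) = 2*j/(-189 + j) (Z(j) = (2*j)/(-189 + j) = 2*j/(-189 + j))
Z(-200) - u = 2*(-200)/(-189 - 200) - 1*5168 = 2*(-200)/(-389) - 5168 = 2*(-200)*(-1/389) - 5168 = 400/389 - 5168 = -2009952/389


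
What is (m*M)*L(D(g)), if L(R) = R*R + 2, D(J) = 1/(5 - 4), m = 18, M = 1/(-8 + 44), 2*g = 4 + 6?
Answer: 3/2 ≈ 1.5000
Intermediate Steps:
g = 5 (g = (4 + 6)/2 = (½)*10 = 5)
M = 1/36 ≈ 0.027778
D(J) = 1 (D(J) = 1/1 = 1)
L(R) = 2 + R² (L(R) = R² + 2 = 2 + R²)
(m*M)*L(D(g)) = (18*(1/36))*(2 + 1²) = (2 + 1)/2 = (½)*3 = 3/2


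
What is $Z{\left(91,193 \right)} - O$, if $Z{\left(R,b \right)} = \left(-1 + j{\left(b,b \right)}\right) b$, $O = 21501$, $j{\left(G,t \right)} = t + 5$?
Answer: $16520$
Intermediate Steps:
$j{\left(G,t \right)} = 5 + t$
$Z{\left(R,b \right)} = b \left(4 + b\right)$ ($Z{\left(R,b \right)} = \left(-1 + \left(5 + b\right)\right) b = \left(4 + b\right) b = b \left(4 + b\right)$)
$Z{\left(91,193 \right)} - O = 193 \left(4 + 193\right) - 21501 = 193 \cdot 197 - 21501 = 38021 - 21501 = 16520$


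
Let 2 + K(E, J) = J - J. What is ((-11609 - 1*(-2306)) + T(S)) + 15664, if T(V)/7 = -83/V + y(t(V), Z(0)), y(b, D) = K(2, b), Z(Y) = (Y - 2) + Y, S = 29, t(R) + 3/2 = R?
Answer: 183482/29 ≈ 6327.0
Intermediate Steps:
K(E, J) = -2 (K(E, J) = -2 + (J - J) = -2 + 0 = -2)
t(R) = -3/2 + R
Z(Y) = -2 + 2*Y (Z(Y) = (-2 + Y) + Y = -2 + 2*Y)
y(b, D) = -2
T(V) = -14 - 581/V (T(V) = 7*(-83/V - 2) = 7*(-2 - 83/V) = -14 - 581/V)
((-11609 - 1*(-2306)) + T(S)) + 15664 = ((-11609 - 1*(-2306)) + (-14 - 581/29)) + 15664 = ((-11609 + 2306) + (-14 - 581*1/29)) + 15664 = (-9303 + (-14 - 581/29)) + 15664 = (-9303 - 987/29) + 15664 = -270774/29 + 15664 = 183482/29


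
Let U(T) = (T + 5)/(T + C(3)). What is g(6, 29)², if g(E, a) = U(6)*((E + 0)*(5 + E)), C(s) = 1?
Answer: 527076/49 ≈ 10757.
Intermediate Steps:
U(T) = (5 + T)/(1 + T) (U(T) = (T + 5)/(T + 1) = (5 + T)/(1 + T))
g(E, a) = 11*E*(5 + E)/7 (g(E, a) = ((5 + 6)/(1 + 6))*((E + 0)*(5 + E)) = (11/7)*(E*(5 + E)) = ((⅐)*11)*(E*(5 + E)) = 11*(E*(5 + E))/7 = 11*E*(5 + E)/7)
g(6, 29)² = ((11/7)*6*(5 + 6))² = ((11/7)*6*11)² = (726/7)² = 527076/49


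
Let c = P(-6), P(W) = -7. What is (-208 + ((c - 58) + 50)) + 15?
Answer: -208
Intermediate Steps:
c = -7
(-208 + ((c - 58) + 50)) + 15 = (-208 + ((-7 - 58) + 50)) + 15 = (-208 + (-65 + 50)) + 15 = (-208 - 15) + 15 = -223 + 15 = -208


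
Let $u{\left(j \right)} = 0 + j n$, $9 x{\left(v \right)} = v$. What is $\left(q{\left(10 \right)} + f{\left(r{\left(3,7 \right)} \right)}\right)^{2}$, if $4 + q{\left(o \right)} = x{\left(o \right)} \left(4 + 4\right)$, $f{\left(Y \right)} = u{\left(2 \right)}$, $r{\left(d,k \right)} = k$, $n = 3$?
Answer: $\frac{9604}{81} \approx 118.57$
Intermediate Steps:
$x{\left(v \right)} = \frac{v}{9}$
$u{\left(j \right)} = 3 j$ ($u{\left(j \right)} = 0 + j 3 = 0 + 3 j = 3 j$)
$f{\left(Y \right)} = 6$ ($f{\left(Y \right)} = 3 \cdot 2 = 6$)
$q{\left(o \right)} = -4 + \frac{8 o}{9}$ ($q{\left(o \right)} = -4 + \frac{o}{9} \left(4 + 4\right) = -4 + \frac{o}{9} \cdot 8 = -4 + \frac{8 o}{9}$)
$\left(q{\left(10 \right)} + f{\left(r{\left(3,7 \right)} \right)}\right)^{2} = \left(\left(-4 + \frac{8}{9} \cdot 10\right) + 6\right)^{2} = \left(\left(-4 + \frac{80}{9}\right) + 6\right)^{2} = \left(\frac{44}{9} + 6\right)^{2} = \left(\frac{98}{9}\right)^{2} = \frac{9604}{81}$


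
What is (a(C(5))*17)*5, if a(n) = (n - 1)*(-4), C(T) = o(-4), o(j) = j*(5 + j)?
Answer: 1700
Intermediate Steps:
C(T) = -4 (C(T) = -4*(5 - 4) = -4*1 = -4)
a(n) = 4 - 4*n (a(n) = (-1 + n)*(-4) = 4 - 4*n)
(a(C(5))*17)*5 = ((4 - 4*(-4))*17)*5 = ((4 + 16)*17)*5 = (20*17)*5 = 340*5 = 1700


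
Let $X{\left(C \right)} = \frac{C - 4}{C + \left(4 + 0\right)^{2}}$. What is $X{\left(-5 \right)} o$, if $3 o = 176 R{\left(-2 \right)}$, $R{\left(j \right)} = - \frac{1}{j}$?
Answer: $-24$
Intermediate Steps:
$o = \frac{88}{3}$ ($o = \frac{176 \left(- \frac{1}{-2}\right)}{3} = \frac{176 \left(\left(-1\right) \left(- \frac{1}{2}\right)\right)}{3} = \frac{176 \cdot \frac{1}{2}}{3} = \frac{1}{3} \cdot 88 = \frac{88}{3} \approx 29.333$)
$X{\left(C \right)} = \frac{-4 + C}{16 + C}$ ($X{\left(C \right)} = \frac{-4 + C}{C + 4^{2}} = \frac{-4 + C}{C + 16} = \frac{-4 + C}{16 + C}$)
$X{\left(-5 \right)} o = \frac{-4 - 5}{16 - 5} \cdot \frac{88}{3} = \frac{1}{11} \left(-9\right) \frac{88}{3} = \left(- \frac{9}{11}\right) \frac{88}{3} = -24$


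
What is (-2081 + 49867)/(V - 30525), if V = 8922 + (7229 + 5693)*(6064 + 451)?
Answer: 47786/84165227 ≈ 0.00056776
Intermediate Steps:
V = 84195752 (V = 8922 + 12922*6515 = 8922 + 84186830 = 84195752)
(-2081 + 49867)/(V - 30525) = (-2081 + 49867)/(84195752 - 30525) = 47786/84165227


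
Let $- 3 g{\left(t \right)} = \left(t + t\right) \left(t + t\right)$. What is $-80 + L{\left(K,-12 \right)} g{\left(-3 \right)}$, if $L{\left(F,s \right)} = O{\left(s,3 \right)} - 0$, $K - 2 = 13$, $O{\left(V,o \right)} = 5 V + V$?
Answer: $784$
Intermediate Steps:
$O{\left(V,o \right)} = 6 V$
$K = 15$ ($K = 2 + 13 = 15$)
$L{\left(F,s \right)} = 6 s$ ($L{\left(F,s \right)} = 6 s - 0 = 6 s + 0 = 6 s$)
$g{\left(t \right)} = - \frac{4 t^{2}}{3}$ ($g{\left(t \right)} = - \frac{\left(t + t\right) \left(t + t\right)}{3} = - \frac{2 t 2 t}{3} = - \frac{4 t^{2}}{3}$)
$-80 + L{\left(K,-12 \right)} g{\left(-3 \right)} = -80 + 6 \left(-12\right) \left(- \frac{4 \left(-3\right)^{2}}{3}\right) = -80 - 72 \left(\left(- \frac{4}{3}\right) 9\right) = -80 - -864 = -80 + 864 = 784$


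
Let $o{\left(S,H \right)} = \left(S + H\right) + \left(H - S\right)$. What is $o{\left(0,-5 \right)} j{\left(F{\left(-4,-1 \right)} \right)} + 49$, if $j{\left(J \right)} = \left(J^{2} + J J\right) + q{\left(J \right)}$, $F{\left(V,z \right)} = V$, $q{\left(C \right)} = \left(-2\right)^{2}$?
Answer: $-311$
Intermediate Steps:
$q{\left(C \right)} = 4$
$o{\left(S,H \right)} = 2 H$ ($o{\left(S,H \right)} = \left(H + S\right) + \left(H - S\right) = 2 H$)
$j{\left(J \right)} = 4 + 2 J^{2}$ ($j{\left(J \right)} = \left(J^{2} + J J\right) + 4 = \left(J^{2} + J^{2}\right) + 4 = 2 J^{2} + 4 = 4 + 2 J^{2}$)
$o{\left(0,-5 \right)} j{\left(F{\left(-4,-1 \right)} \right)} + 49 = 2 \left(-5\right) \left(4 + 2 \left(-4\right)^{2}\right) + 49 = - 10 \left(4 + 2 \cdot 16\right) + 49 = - 10 \left(4 + 32\right) + 49 = \left(-10\right) 36 + 49 = -360 + 49 = -311$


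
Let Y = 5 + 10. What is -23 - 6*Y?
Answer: -113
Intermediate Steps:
Y = 15
-23 - 6*Y = -23 - 6*15 = -23 - 90 = -113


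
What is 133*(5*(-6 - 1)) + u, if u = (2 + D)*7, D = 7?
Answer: -4592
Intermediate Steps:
u = 63 (u = (2 + 7)*7 = 9*7 = 63)
133*(5*(-6 - 1)) + u = 133*(5*(-6 - 1)) + 63 = 133*(5*(-7)) + 63 = 133*(-35) + 63 = -4655 + 63 = -4592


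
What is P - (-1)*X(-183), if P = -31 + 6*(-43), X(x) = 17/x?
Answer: -52904/183 ≈ -289.09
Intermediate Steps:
P = -289 (P = -31 - 258 = -289)
P - (-1)*X(-183) = -289 - (-1)*17/(-183) = -289 - (-1)*17*(-1/183) = -289 - (-1)*(-17)/183 = -289 - 1*17/183 = -289 - 17/183 = -52904/183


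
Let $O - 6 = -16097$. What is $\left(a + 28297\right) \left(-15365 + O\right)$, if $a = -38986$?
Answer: $336233184$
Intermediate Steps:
$O = -16091$ ($O = 6 - 16097 = -16091$)
$\left(a + 28297\right) \left(-15365 + O\right) = \left(-38986 + 28297\right) \left(-15365 - 16091\right) = \left(-10689\right) \left(-31456\right) = 336233184$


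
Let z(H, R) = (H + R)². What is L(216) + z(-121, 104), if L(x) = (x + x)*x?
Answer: 93601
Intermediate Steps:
L(x) = 2*x² (L(x) = (2*x)*x = 2*x²)
L(216) + z(-121, 104) = 2*216² + (-121 + 104)² = 2*46656 + (-17)² = 93312 + 289 = 93601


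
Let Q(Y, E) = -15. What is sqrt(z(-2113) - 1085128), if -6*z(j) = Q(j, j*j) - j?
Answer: I*sqrt(9769299)/3 ≈ 1041.9*I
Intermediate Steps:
z(j) = 5/2 + j/6 (z(j) = -(-15 - j)/6 = 5/2 + j/6)
sqrt(z(-2113) - 1085128) = sqrt((5/2 + (1/6)*(-2113)) - 1085128) = sqrt((5/2 - 2113/6) - 1085128) = sqrt(-1049/3 - 1085128) = sqrt(-3256433/3) = I*sqrt(9769299)/3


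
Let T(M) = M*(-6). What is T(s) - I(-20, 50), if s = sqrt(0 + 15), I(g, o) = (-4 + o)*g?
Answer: 920 - 6*sqrt(15) ≈ 896.76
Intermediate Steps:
I(g, o) = g*(-4 + o)
s = sqrt(15) ≈ 3.8730
T(M) = -6*M
T(s) - I(-20, 50) = -6*sqrt(15) - (-20)*(-4 + 50) = -6*sqrt(15) - (-20)*46 = -6*sqrt(15) - 1*(-920) = -6*sqrt(15) + 920 = 920 - 6*sqrt(15)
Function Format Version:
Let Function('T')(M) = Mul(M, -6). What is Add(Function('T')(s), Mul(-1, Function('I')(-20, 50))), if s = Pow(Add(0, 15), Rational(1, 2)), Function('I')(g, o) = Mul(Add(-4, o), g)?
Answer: Add(920, Mul(-6, Pow(15, Rational(1, 2)))) ≈ 896.76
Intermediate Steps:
Function('I')(g, o) = Mul(g, Add(-4, o))
s = Pow(15, Rational(1, 2)) ≈ 3.8730
Function('T')(M) = Mul(-6, M)
Add(Function('T')(s), Mul(-1, Function('I')(-20, 50))) = Add(Mul(-6, Pow(15, Rational(1, 2))), Mul(-1, Mul(-20, Add(-4, 50)))) = Add(Mul(-6, Pow(15, Rational(1, 2))), Mul(-1, Mul(-20, 46))) = Add(Mul(-6, Pow(15, Rational(1, 2))), Mul(-1, -920)) = Add(Mul(-6, Pow(15, Rational(1, 2))), 920) = Add(920, Mul(-6, Pow(15, Rational(1, 2))))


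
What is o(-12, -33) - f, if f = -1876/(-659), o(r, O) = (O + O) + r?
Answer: -53278/659 ≈ -80.847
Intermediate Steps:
o(r, O) = r + 2*O (o(r, O) = 2*O + r = r + 2*O)
f = 1876/659 (f = -1876*(-1/659) = 1876/659 ≈ 2.8467)
o(-12, -33) - f = (-12 + 2*(-33)) - 1*1876/659 = (-12 - 66) - 1876/659 = -78 - 1876/659 = -53278/659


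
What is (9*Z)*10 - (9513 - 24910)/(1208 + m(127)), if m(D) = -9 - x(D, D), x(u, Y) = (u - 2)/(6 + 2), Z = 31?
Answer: 26536106/9467 ≈ 2803.0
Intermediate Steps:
x(u, Y) = -¼ + u/8 (x(u, Y) = (-2 + u)/8 = (-2 + u)*(⅛) = -¼ + u/8)
m(D) = -35/4 - D/8 (m(D) = -9 - (-¼ + D/8) = -9 + (¼ - D/8) = -35/4 - D/8)
(9*Z)*10 - (9513 - 24910)/(1208 + m(127)) = (9*31)*10 - (9513 - 24910)/(1208 + (-35/4 - ⅛*127)) = 279*10 - (-15397)/(1208 + (-35/4 - 127/8)) = 2790 - (-15397)/(1208 - 197/8) = 2790 - (-15397)/9467/8 = 2790 - (-15397)*8/9467 = 2790 - 1*(-123176/9467) = 2790 + 123176/9467 = 26536106/9467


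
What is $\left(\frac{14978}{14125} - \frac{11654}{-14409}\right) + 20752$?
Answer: $\frac{4223975328752}{203527125} \approx 20754.0$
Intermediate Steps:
$\left(\frac{14978}{14125} - \frac{11654}{-14409}\right) + 20752 = \left(14978 \cdot \frac{1}{14125} - - \frac{11654}{14409}\right) + 20752 = \left(\frac{14978}{14125} + \frac{11654}{14409}\right) + 20752 = \frac{380430752}{203527125} + 20752 = \frac{4223975328752}{203527125}$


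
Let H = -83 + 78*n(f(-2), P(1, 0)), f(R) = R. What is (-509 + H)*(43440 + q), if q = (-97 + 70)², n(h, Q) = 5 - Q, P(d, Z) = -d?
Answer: -5476956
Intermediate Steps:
H = 385 (H = -83 + 78*(5 - (-1)) = -83 + 78*(5 - 1*(-1)) = -83 + 78*(5 + 1) = -83 + 78*6 = -83 + 468 = 385)
q = 729 (q = (-27)² = 729)
(-509 + H)*(43440 + q) = (-509 + 385)*(43440 + 729) = -124*44169 = -5476956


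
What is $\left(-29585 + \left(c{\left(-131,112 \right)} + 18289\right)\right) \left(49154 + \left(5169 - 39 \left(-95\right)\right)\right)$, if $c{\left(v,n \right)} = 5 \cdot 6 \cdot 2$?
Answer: $-652002608$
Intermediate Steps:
$c{\left(v,n \right)} = 60$ ($c{\left(v,n \right)} = 30 \cdot 2 = 60$)
$\left(-29585 + \left(c{\left(-131,112 \right)} + 18289\right)\right) \left(49154 + \left(5169 - 39 \left(-95\right)\right)\right) = \left(-29585 + \left(60 + 18289\right)\right) \left(49154 + \left(5169 - 39 \left(-95\right)\right)\right) = \left(-29585 + 18349\right) \left(49154 + \left(5169 - -3705\right)\right) = - 11236 \left(49154 + \left(5169 + 3705\right)\right) = - 11236 \left(49154 + 8874\right) = \left(-11236\right) 58028 = -652002608$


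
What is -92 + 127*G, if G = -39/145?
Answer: -18293/145 ≈ -126.16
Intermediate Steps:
G = -39/145 (G = -39*1/145 = -39/145 ≈ -0.26897)
-92 + 127*G = -92 + 127*(-39/145) = -92 - 4953/145 = -18293/145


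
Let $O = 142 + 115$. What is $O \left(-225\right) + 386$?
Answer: $-57439$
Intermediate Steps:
$O = 257$
$O \left(-225\right) + 386 = 257 \left(-225\right) + 386 = -57825 + 386 = -57439$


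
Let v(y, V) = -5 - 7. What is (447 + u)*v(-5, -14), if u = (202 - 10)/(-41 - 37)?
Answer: -69348/13 ≈ -5334.5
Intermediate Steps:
v(y, V) = -12
u = -32/13 (u = 192/(-78) = 192*(-1/78) = -32/13 ≈ -2.4615)
(447 + u)*v(-5, -14) = (447 - 32/13)*(-12) = (5779/13)*(-12) = -69348/13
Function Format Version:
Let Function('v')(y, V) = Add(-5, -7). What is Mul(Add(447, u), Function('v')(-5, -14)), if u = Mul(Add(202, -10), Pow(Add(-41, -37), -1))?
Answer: Rational(-69348, 13) ≈ -5334.5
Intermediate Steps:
Function('v')(y, V) = -12
u = Rational(-32, 13) (u = Mul(192, Pow(-78, -1)) = Mul(192, Rational(-1, 78)) = Rational(-32, 13) ≈ -2.4615)
Mul(Add(447, u), Function('v')(-5, -14)) = Mul(Add(447, Rational(-32, 13)), -12) = Mul(Rational(5779, 13), -12) = Rational(-69348, 13)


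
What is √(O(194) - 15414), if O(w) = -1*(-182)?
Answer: 8*I*√238 ≈ 123.42*I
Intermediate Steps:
O(w) = 182
√(O(194) - 15414) = √(182 - 15414) = √(-15232) = 8*I*√238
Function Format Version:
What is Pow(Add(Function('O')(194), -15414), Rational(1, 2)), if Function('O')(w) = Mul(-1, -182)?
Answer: Mul(8, I, Pow(238, Rational(1, 2))) ≈ Mul(123.42, I)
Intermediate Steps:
Function('O')(w) = 182
Pow(Add(Function('O')(194), -15414), Rational(1, 2)) = Pow(Add(182, -15414), Rational(1, 2)) = Pow(-15232, Rational(1, 2)) = Mul(8, I, Pow(238, Rational(1, 2)))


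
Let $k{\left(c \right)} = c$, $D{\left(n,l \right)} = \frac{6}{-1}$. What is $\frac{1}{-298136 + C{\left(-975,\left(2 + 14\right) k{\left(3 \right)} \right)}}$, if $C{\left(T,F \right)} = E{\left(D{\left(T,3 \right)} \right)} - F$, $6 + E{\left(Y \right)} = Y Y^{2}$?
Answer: $- \frac{1}{298406} \approx -3.3511 \cdot 10^{-6}$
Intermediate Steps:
$D{\left(n,l \right)} = -6$ ($D{\left(n,l \right)} = 6 \left(-1\right) = -6$)
$E{\left(Y \right)} = -6 + Y^{3}$ ($E{\left(Y \right)} = -6 + Y Y^{2} = -6 + Y^{3}$)
$C{\left(T,F \right)} = -222 - F$ ($C{\left(T,F \right)} = \left(-6 + \left(-6\right)^{3}\right) - F = \left(-6 - 216\right) - F = -222 - F$)
$\frac{1}{-298136 + C{\left(-975,\left(2 + 14\right) k{\left(3 \right)} \right)}} = \frac{1}{-298136 - \left(222 + \left(2 + 14\right) 3\right)} = \frac{1}{-298136 - \left(222 + 16 \cdot 3\right)} = \frac{1}{-298136 - 270} = \frac{1}{-298406} = - \frac{1}{298406}$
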